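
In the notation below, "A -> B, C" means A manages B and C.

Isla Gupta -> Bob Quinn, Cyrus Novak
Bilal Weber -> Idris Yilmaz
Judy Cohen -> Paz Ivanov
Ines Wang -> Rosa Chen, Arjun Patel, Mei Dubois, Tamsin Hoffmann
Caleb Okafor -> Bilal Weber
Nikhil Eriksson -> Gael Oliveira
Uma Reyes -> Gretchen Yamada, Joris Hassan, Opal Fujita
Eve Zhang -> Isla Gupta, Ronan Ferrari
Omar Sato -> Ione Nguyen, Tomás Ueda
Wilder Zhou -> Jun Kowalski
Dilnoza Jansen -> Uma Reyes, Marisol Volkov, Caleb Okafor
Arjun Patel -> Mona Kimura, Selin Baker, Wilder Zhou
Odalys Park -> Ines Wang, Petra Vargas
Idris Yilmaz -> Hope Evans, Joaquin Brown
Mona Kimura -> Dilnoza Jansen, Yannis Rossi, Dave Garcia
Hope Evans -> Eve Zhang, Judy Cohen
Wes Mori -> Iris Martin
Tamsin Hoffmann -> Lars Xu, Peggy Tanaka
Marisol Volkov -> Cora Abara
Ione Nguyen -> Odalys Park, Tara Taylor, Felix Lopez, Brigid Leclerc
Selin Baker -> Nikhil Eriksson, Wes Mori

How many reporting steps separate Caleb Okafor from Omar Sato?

Chain from Caleb Okafor up to Omar Sato: Caleb Okafor → Dilnoza Jansen → Mona Kimura → Arjun Patel → Ines Wang → Odalys Park → Ione Nguyen → Omar Sato. That is 7 steps up, so Caleb Okafor is 7 levels below Omar Sato.

7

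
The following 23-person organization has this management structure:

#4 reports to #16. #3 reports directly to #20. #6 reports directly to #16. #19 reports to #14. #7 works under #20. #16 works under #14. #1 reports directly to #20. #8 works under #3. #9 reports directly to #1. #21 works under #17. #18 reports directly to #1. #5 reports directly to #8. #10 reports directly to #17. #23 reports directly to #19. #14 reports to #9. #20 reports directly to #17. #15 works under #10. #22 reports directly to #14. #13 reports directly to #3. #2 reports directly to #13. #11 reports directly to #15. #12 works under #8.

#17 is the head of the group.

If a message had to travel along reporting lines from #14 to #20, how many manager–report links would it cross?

3

#14 is in #20's organization: the chain from #14 up to #20 is #14 → #9 → #1 → #20, which is 3 links.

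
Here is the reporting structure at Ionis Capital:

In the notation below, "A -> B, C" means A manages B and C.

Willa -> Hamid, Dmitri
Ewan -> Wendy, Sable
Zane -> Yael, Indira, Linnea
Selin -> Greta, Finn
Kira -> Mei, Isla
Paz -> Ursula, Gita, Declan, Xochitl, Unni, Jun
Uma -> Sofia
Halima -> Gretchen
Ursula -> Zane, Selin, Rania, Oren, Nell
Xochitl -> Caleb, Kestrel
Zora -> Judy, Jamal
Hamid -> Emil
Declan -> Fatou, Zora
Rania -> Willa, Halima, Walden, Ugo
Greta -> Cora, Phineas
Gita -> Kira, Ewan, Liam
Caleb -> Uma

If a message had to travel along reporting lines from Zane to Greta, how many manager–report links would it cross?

Zane is 1 level below Ursula, and Greta is 2 levels below Ursula (their lowest common manager). The shortest path runs up from Zane to Ursula and back down to Greta: 1 + 2 = 3 links.

3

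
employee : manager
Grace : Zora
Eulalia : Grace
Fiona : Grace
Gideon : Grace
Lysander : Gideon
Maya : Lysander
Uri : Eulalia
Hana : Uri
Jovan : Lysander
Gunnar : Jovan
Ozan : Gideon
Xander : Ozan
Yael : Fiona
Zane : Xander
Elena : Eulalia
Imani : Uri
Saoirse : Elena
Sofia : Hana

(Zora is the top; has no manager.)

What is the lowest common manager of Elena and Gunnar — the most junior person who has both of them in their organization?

Grace

Elena's chain of managers is Eulalia, Grace, Zora. Gunnar's chain of managers is Jovan, Lysander, Gideon, Grace, Zora. The first manager that appears in both chains is Grace.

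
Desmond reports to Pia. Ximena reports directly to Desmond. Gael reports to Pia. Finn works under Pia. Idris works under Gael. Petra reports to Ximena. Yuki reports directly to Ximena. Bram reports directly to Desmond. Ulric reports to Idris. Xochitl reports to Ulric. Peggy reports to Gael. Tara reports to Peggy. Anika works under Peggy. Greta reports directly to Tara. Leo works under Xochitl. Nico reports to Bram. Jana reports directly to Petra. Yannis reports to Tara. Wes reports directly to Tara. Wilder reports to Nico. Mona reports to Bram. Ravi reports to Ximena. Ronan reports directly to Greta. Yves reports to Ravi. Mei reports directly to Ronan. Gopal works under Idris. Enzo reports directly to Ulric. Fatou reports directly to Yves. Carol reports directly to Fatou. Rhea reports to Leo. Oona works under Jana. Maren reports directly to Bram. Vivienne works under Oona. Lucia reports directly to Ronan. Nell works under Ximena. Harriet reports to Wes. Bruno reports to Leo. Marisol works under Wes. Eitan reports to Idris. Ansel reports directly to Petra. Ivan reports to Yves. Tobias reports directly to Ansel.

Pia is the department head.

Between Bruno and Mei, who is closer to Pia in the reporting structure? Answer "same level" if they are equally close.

same level

Both Bruno and Mei are 6 levels below Pia.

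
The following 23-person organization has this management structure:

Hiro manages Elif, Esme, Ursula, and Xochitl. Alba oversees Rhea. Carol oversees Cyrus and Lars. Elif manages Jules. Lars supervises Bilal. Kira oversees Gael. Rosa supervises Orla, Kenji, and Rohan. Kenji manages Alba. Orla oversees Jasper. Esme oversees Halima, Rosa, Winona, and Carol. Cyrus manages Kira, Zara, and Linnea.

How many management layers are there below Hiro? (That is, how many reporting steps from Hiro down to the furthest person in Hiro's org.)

5

The longest chain under Hiro runs Hiro → Esme → Carol → Cyrus → Kira → Gael, which is 5 levels below Hiro.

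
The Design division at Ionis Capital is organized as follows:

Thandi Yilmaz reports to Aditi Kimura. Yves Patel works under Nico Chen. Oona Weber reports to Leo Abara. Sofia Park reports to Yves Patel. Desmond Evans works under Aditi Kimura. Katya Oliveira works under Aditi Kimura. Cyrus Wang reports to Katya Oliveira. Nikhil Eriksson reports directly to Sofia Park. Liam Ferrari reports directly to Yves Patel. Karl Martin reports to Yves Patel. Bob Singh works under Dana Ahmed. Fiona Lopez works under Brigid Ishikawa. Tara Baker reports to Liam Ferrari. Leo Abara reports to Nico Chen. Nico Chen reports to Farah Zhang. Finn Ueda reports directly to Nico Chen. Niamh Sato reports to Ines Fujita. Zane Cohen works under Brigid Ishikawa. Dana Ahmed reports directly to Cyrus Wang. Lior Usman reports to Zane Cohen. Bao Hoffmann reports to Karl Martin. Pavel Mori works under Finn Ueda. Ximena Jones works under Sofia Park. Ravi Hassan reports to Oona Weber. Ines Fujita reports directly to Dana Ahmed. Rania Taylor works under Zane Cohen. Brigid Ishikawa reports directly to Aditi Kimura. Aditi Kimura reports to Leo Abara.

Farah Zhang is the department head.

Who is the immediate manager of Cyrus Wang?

Cyrus Wang reports directly to Katya Oliveira.

Katya Oliveira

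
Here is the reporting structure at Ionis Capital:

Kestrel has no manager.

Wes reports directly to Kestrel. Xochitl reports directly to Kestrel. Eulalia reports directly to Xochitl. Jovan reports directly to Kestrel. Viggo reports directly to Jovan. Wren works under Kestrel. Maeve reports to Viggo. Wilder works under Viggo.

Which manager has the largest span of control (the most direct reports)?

Direct-report counts: Kestrel has 4; Jovan has 1; Viggo has 2; Xochitl has 1. The largest is 4, held by Kestrel.

Kestrel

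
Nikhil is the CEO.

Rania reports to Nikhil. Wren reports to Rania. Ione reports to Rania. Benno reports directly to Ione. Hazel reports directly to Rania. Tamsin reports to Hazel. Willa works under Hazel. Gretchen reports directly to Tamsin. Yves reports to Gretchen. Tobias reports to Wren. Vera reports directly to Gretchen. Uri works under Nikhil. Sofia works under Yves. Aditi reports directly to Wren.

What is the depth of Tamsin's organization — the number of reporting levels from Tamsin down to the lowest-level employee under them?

The longest chain under Tamsin runs Tamsin → Gretchen → Yves → Sofia, which is 3 levels below Tamsin.

3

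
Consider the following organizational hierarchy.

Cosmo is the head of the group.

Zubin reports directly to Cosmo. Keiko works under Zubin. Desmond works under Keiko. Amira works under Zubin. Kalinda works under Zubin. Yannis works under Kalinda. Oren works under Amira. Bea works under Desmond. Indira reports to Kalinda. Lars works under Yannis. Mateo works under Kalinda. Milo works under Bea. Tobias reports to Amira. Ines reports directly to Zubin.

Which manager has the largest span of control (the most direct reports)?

Zubin

Direct-report counts: Cosmo has 1; Zubin has 4; Kalinda has 3; Yannis has 1; Amira has 2; Keiko has 1; Desmond has 1; Bea has 1. The largest is 4, held by Zubin.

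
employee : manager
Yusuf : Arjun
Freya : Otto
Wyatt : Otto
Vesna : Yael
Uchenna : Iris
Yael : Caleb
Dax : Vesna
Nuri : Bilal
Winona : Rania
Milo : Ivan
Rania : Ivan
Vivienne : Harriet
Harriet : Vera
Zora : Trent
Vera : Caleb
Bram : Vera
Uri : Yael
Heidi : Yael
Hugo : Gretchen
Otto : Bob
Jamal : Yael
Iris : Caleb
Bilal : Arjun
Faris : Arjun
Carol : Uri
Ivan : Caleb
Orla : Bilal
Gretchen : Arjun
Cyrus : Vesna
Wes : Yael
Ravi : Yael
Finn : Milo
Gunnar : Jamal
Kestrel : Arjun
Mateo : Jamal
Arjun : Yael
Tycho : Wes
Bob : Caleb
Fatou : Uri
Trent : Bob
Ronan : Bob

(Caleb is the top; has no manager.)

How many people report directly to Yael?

7

Yael directly manages Arjun, Uri, Jamal, Wes, Vesna, Ravi, Heidi. That is 7 direct reports.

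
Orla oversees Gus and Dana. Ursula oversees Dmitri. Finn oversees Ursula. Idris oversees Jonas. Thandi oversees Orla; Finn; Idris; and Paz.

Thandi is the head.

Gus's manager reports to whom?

Gus reports to Orla, and Orla reports to Thandi. So Gus's skip-level manager is Thandi.

Thandi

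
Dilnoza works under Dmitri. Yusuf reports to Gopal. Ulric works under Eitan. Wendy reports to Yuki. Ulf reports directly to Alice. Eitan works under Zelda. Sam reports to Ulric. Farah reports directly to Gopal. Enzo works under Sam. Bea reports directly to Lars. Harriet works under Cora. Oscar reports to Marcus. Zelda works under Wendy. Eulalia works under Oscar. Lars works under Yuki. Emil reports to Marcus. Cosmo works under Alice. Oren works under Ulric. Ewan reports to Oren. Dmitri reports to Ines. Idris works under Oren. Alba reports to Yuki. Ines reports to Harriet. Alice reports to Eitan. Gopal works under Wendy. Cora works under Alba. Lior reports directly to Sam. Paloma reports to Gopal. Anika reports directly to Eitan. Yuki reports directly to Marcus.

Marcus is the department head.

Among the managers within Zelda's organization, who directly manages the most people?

Direct-report counts within Zelda's organization: Zelda has 1; Eitan has 3; Alice has 2; Ulric has 2; Oren has 2; Sam has 2. The largest is 3, held by Eitan.

Eitan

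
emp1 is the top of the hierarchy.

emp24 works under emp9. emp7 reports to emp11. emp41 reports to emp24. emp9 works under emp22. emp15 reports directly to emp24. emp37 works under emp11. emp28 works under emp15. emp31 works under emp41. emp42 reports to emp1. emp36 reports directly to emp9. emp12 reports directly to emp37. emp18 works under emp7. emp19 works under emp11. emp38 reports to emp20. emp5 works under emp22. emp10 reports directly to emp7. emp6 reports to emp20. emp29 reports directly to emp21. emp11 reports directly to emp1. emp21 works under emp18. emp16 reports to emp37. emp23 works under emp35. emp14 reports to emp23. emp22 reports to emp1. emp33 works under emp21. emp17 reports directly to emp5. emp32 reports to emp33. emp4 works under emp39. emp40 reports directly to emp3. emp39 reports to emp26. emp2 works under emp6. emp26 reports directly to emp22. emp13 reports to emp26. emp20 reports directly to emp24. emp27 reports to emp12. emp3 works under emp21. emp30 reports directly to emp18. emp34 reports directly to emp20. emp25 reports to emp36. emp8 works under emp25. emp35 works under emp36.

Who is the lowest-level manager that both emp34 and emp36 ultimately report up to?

emp9

emp34's chain of managers is emp20, emp24, emp9, emp22, emp1. emp36's chain of managers is emp9, emp22, emp1. The first manager that appears in both chains is emp9.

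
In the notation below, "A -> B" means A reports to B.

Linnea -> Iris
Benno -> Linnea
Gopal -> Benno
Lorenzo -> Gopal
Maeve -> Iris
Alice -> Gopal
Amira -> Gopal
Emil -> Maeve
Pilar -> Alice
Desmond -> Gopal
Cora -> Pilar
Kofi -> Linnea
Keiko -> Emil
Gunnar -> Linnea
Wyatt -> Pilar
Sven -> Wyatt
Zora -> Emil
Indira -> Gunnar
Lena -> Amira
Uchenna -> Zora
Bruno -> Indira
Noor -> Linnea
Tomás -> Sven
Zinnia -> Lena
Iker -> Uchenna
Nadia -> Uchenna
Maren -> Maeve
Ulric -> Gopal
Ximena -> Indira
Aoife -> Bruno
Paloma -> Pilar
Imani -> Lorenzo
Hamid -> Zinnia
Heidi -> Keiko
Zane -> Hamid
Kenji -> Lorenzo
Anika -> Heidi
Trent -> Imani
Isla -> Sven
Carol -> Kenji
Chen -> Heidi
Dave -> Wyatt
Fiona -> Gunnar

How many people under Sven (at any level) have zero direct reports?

The people in Sven's organization with no one reporting to them are Isla, Tomás. That is 2.

2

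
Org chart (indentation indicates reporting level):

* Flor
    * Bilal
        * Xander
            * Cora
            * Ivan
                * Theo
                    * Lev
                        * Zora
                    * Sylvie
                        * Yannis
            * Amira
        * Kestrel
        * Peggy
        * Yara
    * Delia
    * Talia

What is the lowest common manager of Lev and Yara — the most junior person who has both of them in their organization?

Lev's chain of managers is Theo, Ivan, Xander, Bilal, Flor. Yara's chain of managers is Bilal, Flor. The first manager that appears in both chains is Bilal.

Bilal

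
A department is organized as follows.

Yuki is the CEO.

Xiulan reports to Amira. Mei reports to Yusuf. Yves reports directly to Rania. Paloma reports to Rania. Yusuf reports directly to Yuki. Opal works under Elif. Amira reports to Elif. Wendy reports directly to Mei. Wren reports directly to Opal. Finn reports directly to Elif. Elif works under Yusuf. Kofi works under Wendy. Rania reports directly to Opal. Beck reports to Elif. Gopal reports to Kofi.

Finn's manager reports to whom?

Finn reports to Elif, and Elif reports to Yusuf. So Finn's skip-level manager is Yusuf.

Yusuf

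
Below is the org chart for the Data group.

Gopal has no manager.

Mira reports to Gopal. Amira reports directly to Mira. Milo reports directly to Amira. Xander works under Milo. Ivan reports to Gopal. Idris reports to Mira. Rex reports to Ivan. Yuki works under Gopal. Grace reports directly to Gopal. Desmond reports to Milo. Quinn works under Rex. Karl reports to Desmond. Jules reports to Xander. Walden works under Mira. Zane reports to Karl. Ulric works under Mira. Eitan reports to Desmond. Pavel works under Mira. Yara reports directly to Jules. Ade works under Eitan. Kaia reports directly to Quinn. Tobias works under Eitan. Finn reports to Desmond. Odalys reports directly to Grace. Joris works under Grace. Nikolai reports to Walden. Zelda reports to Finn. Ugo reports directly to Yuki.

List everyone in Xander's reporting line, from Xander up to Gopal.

Xander -> Milo -> Amira -> Mira -> Gopal

Xander reports to Milo. Milo reports to Amira. Amira reports to Mira. Mira reports to Gopal. Gopal is at the top.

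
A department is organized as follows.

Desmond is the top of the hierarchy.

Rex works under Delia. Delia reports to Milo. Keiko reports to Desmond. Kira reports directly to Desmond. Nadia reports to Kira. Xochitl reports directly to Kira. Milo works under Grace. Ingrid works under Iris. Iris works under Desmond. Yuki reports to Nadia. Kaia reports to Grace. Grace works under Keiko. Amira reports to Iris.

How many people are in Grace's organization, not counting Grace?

Grace directly manages Milo, Kaia. Under Milo: Delia, Rex (2). Kaia has no reports. So Grace's organization is 2 direct reports plus everyone under them: 3 + 1 = 4.

4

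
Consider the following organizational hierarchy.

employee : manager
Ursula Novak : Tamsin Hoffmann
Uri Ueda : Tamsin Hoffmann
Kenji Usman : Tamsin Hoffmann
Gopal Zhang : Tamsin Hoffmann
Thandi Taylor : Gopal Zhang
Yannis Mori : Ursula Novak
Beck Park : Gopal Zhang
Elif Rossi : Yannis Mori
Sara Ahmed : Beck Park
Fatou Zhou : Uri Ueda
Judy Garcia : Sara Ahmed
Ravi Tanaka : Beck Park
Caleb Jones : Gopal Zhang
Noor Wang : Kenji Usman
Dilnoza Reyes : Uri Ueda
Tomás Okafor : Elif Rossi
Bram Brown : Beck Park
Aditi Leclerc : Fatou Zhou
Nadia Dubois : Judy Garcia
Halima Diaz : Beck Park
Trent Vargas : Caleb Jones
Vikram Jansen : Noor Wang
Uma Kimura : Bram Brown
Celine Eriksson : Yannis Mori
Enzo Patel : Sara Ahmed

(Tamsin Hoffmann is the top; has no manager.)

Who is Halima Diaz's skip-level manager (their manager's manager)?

Gopal Zhang

Halima Diaz reports to Beck Park, and Beck Park reports to Gopal Zhang. So Halima Diaz's skip-level manager is Gopal Zhang.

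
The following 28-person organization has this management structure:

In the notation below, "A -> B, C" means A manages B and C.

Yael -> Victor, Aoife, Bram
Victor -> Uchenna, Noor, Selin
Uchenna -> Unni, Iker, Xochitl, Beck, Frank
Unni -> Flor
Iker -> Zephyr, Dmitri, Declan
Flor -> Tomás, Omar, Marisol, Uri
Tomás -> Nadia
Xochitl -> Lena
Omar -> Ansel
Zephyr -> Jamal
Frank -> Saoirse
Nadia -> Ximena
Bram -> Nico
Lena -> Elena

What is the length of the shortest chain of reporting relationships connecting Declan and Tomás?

5

Declan is 2 levels below Uchenna, and Tomás is 3 levels below Uchenna (their lowest common manager). The shortest path runs up from Declan to Uchenna and back down to Tomás: 2 + 3 = 5 links.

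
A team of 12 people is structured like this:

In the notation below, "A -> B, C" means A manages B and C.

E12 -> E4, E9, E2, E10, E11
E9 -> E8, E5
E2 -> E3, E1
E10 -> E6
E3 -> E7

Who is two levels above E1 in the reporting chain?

E12

E1 reports to E2, and E2 reports to E12. So E1's skip-level manager is E12.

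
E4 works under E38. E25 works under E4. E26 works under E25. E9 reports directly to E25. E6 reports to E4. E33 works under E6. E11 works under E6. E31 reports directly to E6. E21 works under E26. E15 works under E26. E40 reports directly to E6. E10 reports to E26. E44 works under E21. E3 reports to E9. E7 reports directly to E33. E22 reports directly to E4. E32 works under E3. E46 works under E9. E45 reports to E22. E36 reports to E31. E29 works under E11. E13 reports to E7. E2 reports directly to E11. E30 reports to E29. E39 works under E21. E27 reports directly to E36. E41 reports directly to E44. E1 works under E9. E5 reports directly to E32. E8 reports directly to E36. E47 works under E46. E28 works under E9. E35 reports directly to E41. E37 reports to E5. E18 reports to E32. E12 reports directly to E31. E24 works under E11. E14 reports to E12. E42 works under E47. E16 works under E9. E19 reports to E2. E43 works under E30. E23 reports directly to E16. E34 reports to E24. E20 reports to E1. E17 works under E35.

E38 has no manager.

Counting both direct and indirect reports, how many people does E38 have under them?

E38 directly manages E4. Under E4: E22, E45, E6, E40, E31, E12, E14, E36, E8, E27, E11, E24, E34, E2, E19, E29, E30, E43, E33, E7, E13, E25, E9, E16, E23, E28, E1, E20, E46, E47, E42, E3, E32, E18, E5, E37, E26, E10, E15, E21, E39, E44, E41, E35, E17 (45). That's 46 in total.

46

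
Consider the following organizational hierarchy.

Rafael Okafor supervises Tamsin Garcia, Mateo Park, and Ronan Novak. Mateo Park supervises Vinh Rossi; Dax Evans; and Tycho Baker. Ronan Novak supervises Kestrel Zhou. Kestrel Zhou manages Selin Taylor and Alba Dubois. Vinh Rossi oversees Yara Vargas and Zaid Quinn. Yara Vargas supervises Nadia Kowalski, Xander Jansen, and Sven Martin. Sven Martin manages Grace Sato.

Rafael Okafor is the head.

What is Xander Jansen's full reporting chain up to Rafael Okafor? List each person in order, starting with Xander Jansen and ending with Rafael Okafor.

Xander Jansen reports to Yara Vargas. Yara Vargas reports to Vinh Rossi. Vinh Rossi reports to Mateo Park. Mateo Park reports to Rafael Okafor. Rafael Okafor is at the top.

Xander Jansen -> Yara Vargas -> Vinh Rossi -> Mateo Park -> Rafael Okafor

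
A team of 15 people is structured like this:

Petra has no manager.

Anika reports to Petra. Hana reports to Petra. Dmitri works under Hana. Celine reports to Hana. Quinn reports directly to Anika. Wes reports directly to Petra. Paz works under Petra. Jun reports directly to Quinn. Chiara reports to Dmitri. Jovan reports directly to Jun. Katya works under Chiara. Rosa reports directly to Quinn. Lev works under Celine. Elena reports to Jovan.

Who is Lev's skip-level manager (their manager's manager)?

Hana

Lev reports to Celine, and Celine reports to Hana. So Lev's skip-level manager is Hana.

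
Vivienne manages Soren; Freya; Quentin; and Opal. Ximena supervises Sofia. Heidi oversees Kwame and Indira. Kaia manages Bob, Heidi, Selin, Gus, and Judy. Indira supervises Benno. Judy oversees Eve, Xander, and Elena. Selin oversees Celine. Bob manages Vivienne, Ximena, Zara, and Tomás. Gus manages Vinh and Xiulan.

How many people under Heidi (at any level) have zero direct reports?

The people in Heidi's organization with no one reporting to them are Kwame, Benno. That is 2.

2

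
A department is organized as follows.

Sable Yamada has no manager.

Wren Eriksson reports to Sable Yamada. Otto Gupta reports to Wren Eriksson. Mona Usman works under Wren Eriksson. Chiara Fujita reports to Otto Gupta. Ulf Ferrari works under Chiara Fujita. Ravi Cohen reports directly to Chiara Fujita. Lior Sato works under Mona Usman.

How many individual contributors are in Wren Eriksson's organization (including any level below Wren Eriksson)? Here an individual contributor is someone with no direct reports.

3

The people in Wren Eriksson's organization with no one reporting to them are Lior Sato, Ravi Cohen, Ulf Ferrari. That is 3.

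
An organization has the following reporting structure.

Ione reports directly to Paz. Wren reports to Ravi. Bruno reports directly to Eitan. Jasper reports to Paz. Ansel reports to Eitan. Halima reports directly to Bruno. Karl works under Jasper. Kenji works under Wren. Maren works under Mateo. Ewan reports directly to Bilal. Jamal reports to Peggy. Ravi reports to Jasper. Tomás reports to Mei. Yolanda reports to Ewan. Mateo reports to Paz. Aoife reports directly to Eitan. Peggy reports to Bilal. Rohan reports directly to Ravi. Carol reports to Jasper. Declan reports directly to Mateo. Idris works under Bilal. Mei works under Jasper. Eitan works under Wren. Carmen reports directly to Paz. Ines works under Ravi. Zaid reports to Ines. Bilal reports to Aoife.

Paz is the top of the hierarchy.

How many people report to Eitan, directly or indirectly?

Eitan directly manages Bruno, Aoife, Ansel. Under Bruno: Halima (1). Under Aoife: Bilal, Ewan, Yolanda, Idris, Peggy, Jamal (6). Ansel has no reports. So Eitan's organization is 3 direct reports plus everyone under them: 2 + 7 + 1 = 10.

10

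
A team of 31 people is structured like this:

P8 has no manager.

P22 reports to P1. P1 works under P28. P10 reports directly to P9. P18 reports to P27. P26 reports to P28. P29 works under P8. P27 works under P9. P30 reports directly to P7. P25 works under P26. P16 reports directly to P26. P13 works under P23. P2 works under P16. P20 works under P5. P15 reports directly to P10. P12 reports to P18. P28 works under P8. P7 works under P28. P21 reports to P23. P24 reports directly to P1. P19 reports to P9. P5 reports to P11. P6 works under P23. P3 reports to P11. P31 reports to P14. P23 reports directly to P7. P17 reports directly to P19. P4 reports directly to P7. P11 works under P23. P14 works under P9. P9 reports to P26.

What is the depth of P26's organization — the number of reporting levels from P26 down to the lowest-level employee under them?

The longest chain under P26 runs P26 → P9 → P27 → P18 → P12, which is 4 levels below P26.

4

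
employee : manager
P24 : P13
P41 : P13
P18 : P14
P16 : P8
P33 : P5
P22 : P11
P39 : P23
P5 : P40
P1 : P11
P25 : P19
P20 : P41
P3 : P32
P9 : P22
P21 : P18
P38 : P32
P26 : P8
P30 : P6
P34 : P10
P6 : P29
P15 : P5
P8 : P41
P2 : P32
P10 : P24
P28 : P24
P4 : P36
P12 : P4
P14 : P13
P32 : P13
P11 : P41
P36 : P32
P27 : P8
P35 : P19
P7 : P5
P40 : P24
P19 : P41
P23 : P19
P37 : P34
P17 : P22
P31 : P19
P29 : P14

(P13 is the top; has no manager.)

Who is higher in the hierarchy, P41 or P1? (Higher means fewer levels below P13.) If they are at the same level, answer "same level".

P41

P41 is 1 level below P13; P1 is 3. P41 is higher.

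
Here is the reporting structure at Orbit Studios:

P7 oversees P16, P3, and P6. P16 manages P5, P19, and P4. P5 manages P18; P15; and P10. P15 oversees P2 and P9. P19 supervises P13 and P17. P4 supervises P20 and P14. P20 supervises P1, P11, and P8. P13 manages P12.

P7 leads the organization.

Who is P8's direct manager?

P8 reports directly to P20.

P20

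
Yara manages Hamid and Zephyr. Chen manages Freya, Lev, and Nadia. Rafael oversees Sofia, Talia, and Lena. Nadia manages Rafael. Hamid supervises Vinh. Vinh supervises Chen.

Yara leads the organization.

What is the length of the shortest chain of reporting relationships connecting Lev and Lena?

Lev is 1 level below Chen, and Lena is 3 levels below Chen (their lowest common manager). The shortest path runs up from Lev to Chen and back down to Lena: 1 + 3 = 4 links.

4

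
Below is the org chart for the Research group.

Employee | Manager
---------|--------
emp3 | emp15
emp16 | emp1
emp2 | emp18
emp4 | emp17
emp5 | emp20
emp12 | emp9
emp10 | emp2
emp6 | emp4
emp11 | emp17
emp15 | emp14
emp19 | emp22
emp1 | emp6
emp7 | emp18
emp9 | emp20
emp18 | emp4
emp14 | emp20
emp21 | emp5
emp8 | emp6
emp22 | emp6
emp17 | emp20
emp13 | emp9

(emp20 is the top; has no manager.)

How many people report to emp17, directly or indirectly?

emp17 directly manages emp11, emp4. emp11 has no reports. Under emp4: emp18, emp7, emp2, emp10, emp6, emp1, emp16, emp8, emp22, emp19 (10). So emp17's organization is 2 direct reports plus everyone under them: 1 + 11 = 12.

12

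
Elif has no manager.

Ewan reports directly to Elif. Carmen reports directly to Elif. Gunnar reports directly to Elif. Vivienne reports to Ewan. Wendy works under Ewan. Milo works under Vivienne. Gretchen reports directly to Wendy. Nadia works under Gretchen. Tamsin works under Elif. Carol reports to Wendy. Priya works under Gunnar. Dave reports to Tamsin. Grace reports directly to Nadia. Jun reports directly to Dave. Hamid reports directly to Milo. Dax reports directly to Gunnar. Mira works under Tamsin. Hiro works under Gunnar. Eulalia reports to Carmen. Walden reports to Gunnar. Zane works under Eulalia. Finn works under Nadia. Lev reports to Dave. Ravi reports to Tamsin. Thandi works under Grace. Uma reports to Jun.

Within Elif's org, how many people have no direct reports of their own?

13

The people in Elif's organization with no one reporting to them are Ravi, Mira, Lev, Uma, Walden, Hiro, Dax, Priya, Zane, Carol, Finn, Thandi, Hamid. That is 13.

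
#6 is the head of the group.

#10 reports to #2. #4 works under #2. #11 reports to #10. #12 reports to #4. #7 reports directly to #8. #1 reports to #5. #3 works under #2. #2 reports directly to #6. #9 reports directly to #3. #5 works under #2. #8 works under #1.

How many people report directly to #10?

1

#10 directly manages #11. That is 1 direct report.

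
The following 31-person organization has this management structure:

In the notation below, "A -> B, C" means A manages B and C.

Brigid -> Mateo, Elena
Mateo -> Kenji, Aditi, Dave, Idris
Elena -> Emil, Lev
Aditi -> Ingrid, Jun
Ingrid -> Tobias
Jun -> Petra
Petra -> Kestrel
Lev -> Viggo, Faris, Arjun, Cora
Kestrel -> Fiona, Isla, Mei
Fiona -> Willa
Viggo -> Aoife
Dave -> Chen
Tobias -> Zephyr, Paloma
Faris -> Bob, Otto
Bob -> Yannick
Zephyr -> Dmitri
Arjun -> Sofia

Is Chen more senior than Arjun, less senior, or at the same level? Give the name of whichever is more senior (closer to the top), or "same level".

Both Chen and Arjun are 3 levels below Brigid.

same level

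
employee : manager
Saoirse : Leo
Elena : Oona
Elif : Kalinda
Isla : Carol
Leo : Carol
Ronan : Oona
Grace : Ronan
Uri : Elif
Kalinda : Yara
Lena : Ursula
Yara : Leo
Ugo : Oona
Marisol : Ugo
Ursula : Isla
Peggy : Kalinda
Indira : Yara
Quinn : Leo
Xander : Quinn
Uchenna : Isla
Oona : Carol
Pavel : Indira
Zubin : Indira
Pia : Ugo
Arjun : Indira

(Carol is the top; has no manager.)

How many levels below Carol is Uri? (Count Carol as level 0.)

Chain from Uri up to Carol: Uri → Elif → Kalinda → Yara → Leo → Carol. That is 5 steps up, so Uri is 5 levels below Carol.

5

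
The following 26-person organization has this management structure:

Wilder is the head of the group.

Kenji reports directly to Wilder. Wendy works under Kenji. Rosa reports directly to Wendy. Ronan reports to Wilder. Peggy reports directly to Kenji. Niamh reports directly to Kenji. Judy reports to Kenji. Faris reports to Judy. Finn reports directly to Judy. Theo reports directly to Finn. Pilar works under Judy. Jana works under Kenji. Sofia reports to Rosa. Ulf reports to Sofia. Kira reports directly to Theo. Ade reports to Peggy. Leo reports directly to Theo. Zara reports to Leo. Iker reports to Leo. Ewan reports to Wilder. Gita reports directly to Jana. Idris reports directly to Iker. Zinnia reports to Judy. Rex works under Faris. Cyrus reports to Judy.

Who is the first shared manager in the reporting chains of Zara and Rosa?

Zara's chain of managers is Leo, Theo, Finn, Judy, Kenji, Wilder. Rosa's chain of managers is Wendy, Kenji, Wilder. The first manager that appears in both chains is Kenji.

Kenji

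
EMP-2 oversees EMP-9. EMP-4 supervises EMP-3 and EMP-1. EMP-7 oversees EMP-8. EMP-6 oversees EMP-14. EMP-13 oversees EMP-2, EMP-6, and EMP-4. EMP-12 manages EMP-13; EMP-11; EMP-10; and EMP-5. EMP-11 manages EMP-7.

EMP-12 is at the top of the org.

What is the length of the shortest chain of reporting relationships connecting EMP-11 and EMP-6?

EMP-11 is 1 level below EMP-12, and EMP-6 is 2 levels below EMP-12 (their lowest common manager). The shortest path runs up from EMP-11 to EMP-12 and back down to EMP-6: 1 + 2 = 3 links.

3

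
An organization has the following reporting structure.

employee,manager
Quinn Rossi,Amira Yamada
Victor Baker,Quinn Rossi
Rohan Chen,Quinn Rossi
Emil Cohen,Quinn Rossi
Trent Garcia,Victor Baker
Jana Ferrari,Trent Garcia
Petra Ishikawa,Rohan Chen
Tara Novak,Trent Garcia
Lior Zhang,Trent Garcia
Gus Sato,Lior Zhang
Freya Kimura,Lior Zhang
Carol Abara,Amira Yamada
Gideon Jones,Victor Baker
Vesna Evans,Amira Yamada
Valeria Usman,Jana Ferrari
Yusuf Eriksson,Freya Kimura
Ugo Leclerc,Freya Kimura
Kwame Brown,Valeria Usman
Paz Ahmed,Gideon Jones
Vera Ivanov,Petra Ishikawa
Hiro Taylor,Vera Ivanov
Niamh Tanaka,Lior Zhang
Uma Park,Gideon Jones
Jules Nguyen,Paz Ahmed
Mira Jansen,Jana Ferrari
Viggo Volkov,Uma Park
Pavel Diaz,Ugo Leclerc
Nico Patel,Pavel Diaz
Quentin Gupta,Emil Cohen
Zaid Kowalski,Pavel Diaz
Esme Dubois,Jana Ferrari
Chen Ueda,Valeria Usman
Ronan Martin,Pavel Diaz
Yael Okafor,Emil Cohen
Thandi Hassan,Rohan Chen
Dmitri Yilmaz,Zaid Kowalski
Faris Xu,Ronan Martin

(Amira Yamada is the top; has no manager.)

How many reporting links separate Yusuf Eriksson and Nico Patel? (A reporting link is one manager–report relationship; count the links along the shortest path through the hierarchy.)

Yusuf Eriksson is 1 level below Freya Kimura, and Nico Patel is 3 levels below Freya Kimura (their lowest common manager). The shortest path runs up from Yusuf Eriksson to Freya Kimura and back down to Nico Patel: 1 + 3 = 4 links.

4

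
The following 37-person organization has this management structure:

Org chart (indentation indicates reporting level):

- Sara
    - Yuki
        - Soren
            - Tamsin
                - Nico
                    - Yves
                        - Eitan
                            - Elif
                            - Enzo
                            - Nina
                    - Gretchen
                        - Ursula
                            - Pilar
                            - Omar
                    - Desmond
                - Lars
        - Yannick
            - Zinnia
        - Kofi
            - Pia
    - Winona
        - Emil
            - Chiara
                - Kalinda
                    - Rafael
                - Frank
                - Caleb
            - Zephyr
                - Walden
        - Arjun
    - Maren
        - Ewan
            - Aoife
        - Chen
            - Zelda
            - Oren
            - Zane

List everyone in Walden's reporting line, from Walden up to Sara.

Walden -> Zephyr -> Emil -> Winona -> Sara

Walden reports to Zephyr. Zephyr reports to Emil. Emil reports to Winona. Winona reports to Sara. Sara is at the top.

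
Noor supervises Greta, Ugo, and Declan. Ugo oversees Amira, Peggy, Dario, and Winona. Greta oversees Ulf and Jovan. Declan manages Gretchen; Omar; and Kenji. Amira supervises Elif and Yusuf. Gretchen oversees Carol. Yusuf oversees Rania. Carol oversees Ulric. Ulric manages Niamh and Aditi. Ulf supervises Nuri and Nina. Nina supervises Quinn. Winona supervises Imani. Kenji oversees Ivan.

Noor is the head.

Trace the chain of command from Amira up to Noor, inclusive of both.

Amira reports to Ugo. Ugo reports to Noor. Noor is at the top.

Amira -> Ugo -> Noor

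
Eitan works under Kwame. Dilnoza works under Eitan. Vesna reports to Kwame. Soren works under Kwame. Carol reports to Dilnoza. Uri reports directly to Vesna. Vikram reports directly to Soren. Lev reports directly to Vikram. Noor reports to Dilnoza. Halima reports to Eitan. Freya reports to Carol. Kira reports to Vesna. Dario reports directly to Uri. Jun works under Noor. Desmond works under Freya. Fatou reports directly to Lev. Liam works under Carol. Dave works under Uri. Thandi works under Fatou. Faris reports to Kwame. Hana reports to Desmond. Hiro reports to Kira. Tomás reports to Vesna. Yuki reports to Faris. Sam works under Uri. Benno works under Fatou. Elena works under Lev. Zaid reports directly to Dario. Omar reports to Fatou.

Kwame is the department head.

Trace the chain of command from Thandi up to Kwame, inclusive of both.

Thandi -> Fatou -> Lev -> Vikram -> Soren -> Kwame

Thandi reports to Fatou. Fatou reports to Lev. Lev reports to Vikram. Vikram reports to Soren. Soren reports to Kwame. Kwame is at the top.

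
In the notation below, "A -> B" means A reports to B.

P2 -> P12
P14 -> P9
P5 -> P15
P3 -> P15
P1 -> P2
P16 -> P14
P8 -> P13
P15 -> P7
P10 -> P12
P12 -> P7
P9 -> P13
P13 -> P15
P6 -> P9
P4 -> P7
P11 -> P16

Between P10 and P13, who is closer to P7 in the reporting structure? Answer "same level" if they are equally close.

Both P10 and P13 are 2 levels below P7.

same level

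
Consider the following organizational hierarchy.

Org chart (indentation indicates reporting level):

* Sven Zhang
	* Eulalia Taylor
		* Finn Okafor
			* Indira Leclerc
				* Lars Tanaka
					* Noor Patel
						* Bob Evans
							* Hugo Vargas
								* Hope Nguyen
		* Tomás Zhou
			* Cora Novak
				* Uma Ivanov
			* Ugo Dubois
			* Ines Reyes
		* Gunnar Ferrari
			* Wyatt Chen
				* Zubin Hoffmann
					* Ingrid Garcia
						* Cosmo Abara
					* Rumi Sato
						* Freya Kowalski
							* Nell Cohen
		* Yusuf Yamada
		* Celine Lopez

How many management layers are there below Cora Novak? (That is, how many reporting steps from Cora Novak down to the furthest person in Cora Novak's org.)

1

The longest chain under Cora Novak runs Cora Novak → Uma Ivanov, which is 1 level below Cora Novak.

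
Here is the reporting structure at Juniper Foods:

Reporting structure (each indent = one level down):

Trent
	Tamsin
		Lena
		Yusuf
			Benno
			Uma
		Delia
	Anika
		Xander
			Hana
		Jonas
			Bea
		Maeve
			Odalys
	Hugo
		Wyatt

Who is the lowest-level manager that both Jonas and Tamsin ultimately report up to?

Jonas's chain of managers is Anika, Trent. Tamsin's chain of managers is Trent. The first manager that appears in both chains is Trent.

Trent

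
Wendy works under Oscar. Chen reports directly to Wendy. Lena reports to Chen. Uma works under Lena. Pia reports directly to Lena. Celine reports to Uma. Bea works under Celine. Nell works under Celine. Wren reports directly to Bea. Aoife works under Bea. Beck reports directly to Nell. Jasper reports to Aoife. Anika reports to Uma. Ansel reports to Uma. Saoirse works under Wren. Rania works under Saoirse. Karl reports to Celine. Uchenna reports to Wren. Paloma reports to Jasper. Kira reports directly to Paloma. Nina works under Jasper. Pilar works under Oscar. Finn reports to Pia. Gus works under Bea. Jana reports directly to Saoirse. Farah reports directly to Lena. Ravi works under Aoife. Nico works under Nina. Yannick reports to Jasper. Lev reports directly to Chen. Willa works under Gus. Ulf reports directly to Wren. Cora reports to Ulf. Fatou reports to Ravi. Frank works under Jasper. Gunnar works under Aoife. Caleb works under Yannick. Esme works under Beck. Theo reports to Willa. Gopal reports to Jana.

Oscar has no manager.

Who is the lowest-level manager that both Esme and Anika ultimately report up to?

Uma

Esme's chain of managers is Beck, Nell, Celine, Uma, Lena, Chen, Wendy, Oscar. Anika's chain of managers is Uma, Lena, Chen, Wendy, Oscar. The first manager that appears in both chains is Uma.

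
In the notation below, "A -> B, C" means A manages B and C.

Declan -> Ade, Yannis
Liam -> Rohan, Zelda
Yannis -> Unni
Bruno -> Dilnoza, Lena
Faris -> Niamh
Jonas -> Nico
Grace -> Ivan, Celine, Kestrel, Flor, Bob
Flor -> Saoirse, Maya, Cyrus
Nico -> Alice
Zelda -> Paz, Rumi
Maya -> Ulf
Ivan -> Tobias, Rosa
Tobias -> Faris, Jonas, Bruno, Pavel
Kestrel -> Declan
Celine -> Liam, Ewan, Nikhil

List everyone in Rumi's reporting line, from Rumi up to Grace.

Rumi -> Zelda -> Liam -> Celine -> Grace

Rumi reports to Zelda. Zelda reports to Liam. Liam reports to Celine. Celine reports to Grace. Grace is at the top.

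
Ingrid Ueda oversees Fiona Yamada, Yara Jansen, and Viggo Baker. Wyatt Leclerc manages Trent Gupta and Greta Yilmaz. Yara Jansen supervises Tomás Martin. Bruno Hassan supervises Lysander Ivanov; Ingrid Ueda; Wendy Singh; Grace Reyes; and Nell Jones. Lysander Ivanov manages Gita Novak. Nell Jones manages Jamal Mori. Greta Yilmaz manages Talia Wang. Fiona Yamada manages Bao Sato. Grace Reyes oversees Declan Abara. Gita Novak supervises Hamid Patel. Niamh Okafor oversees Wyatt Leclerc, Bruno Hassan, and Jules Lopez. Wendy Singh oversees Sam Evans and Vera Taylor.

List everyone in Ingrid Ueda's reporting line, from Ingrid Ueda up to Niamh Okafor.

Ingrid Ueda reports to Bruno Hassan. Bruno Hassan reports to Niamh Okafor. Niamh Okafor is at the top.

Ingrid Ueda -> Bruno Hassan -> Niamh Okafor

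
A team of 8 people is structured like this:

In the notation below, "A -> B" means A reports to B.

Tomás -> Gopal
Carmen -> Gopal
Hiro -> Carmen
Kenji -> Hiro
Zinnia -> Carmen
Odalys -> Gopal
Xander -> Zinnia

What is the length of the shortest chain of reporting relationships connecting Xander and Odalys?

4

Xander is 3 levels below Gopal, and Odalys is 1 level below Gopal (their lowest common manager). The shortest path runs up from Xander to Gopal and back down to Odalys: 3 + 1 = 4 links.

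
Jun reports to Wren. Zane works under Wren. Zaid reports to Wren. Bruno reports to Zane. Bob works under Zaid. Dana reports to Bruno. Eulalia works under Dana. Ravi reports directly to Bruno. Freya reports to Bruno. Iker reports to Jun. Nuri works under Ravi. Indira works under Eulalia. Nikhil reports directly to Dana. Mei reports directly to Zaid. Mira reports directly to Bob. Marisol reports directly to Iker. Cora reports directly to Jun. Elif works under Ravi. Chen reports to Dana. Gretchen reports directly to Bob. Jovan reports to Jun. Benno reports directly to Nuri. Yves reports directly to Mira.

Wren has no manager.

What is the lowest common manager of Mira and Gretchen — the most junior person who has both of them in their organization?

Mira's chain of managers is Bob, Zaid, Wren. Gretchen's chain of managers is Bob, Zaid, Wren. The first manager that appears in both chains is Bob.

Bob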